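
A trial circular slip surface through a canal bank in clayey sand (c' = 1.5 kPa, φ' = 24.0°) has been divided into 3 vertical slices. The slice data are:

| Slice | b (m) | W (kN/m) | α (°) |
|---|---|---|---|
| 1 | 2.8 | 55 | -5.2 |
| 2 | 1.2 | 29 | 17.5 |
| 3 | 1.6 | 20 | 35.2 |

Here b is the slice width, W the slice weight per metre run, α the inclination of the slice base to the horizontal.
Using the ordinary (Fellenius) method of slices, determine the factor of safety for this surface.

Ordinary method of slices: FS = Σ[c'·Δl_i + (W_i cosα_i)·tanφ'] / Σ W_i sinα_i, with Δl_i = b_i / cosα_i.
Slice 1: Δl = 2.8/cos(-5.2°) = 2.812 m; N'_1 = 55·cos(-5.2°) = 54.8; c'Δl = 4.22; W sinα = -5.0
Slice 2: Δl = 1.2/cos17.5° = 1.258 m; N'_2 = 29·cos17.5° = 27.7; c'Δl = 1.89; W sinα = 8.7
Slice 3: Δl = 1.6/cos35.2° = 1.958 m; N'_3 = 20·cos35.2° = 16.3; c'Δl = 2.94; W sinα = 11.5
Σc'Δl = 9.0 kN/m; ΣN' = 98.8 kN/m; ΣW sinα = 15.3 kN/m
Resisting = 9.0 + 98.8·tan24.0° = 9.0 + 44.0 = 53.0 kN/m
FS = 53.0 / 15.3 = 3.473

FS = 3.47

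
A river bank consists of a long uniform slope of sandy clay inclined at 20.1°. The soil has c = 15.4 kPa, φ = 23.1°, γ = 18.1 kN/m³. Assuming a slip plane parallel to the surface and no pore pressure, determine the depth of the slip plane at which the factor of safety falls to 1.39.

z = 11.75 m

Setting FS = 1.39 in FS = [c + γz cos²β tanφ] / [γz sinβ cosβ] and solving for z:
z = c / [γ cosβ (FS·sinβ − cosβ·tanφ)]
  = 15.4 / [18.1·cos20.1°·(1.39·sin20.1° − cos20.1°·tan23.1°)]
  = 15.4 / [18.1·0.9391·(1.39·0.3437 − 0.9391·0.4265)]
  = 15.4 / 1.3110 = 11.747 m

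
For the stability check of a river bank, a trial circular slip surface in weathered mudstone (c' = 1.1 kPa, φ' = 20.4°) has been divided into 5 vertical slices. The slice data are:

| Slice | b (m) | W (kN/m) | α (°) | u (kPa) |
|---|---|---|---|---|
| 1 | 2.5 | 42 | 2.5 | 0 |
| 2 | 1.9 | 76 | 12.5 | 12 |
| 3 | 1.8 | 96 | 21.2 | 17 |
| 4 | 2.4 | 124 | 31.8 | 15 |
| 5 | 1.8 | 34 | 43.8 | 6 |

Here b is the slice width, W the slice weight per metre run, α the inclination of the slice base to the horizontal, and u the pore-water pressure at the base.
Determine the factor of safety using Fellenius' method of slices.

Ordinary method of slices: FS = Σ[c'·Δl_i + (W_i cosα_i − u_i·Δl_i)·tanφ'] / Σ W_i sinα_i, with Δl_i = b_i / cosα_i.
Slice 1: Δl = 2.5/cos2.5° = 2.502 m; N'_1 = 42·cos2.5° − 0·2.502 = 42.0; c'Δl = 2.75; W sinα = 1.8
Slice 2: Δl = 1.9/cos12.5° = 1.946 m; N'_2 = 76·cos12.5° − 12·1.946 = 50.8; c'Δl = 2.14; W sinα = 16.4
Slice 3: Δl = 1.8/cos21.2° = 1.931 m; N'_3 = 96·cos21.2° − 17·1.931 = 56.7; c'Δl = 2.12; W sinα = 34.7
Slice 4: Δl = 2.4/cos31.8° = 2.824 m; N'_4 = 124·cos31.8° − 15·2.824 = 63.0; c'Δl = 3.11; W sinα = 65.3
Slice 5: Δl = 1.8/cos43.8° = 2.494 m; N'_5 = 34·cos43.8° − 6·2.494 = 9.6; c'Δl = 2.74; W sinα = 23.5
Σc'Δl = 12.9 kN/m; ΣN' = 222.1 kN/m; ΣW sinα = 141.9 kN/m
Resisting = 12.9 + 222.1·tan20.4° = 12.9 + 82.6 = 95.5 kN/m
FS = 95.5 / 141.9 = 0.673

FS = 0.67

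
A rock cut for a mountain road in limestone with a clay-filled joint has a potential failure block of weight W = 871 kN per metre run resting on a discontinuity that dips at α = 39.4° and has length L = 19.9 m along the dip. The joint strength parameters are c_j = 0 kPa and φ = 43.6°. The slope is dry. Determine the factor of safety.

FS = 1.16

Resolving the block weight along and normal to the plane and applying the Mohr–Coulomb strength on the joint:
N' = W cosα = 871·cos39.4° = 673.1 kN/m
Driving force T = W sinα = 871·sin39.4° = 552.9 kN/m
Resisting force R = c_j·L + N'·tanφ = 0·19.9 + 673.1·tan43.6° = 0.0 + 640.9 = 640.9 kN/m
FS = R / T = 640.9 / 552.9 = 1.159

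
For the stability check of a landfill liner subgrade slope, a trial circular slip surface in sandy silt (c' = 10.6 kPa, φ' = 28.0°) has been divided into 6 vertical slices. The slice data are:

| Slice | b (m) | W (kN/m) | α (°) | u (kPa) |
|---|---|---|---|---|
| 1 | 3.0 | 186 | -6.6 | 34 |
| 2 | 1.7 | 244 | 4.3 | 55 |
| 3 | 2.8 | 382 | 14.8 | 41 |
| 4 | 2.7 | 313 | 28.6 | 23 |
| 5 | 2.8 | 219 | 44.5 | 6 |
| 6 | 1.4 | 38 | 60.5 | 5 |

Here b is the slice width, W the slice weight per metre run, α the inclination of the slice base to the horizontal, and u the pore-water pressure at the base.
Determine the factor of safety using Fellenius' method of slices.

FS = 1.45

Ordinary method of slices: FS = Σ[c'·Δl_i + (W_i cosα_i − u_i·Δl_i)·tanφ'] / Σ W_i sinα_i, with Δl_i = b_i / cosα_i.
Slice 1: Δl = 3.0/cos(-6.6°) = 3.020 m; N'_1 = 186·cos(-6.6°) − 34·3.020 = 82.1; c'Δl = 32.01; W sinα = -21.4
Slice 2: Δl = 1.7/cos4.3° = 1.705 m; N'_2 = 244·cos4.3° − 55·1.705 = 149.5; c'Δl = 18.07; W sinα = 18.3
Slice 3: Δl = 2.8/cos14.8° = 2.896 m; N'_3 = 382·cos14.8° − 41·2.896 = 250.6; c'Δl = 30.70; W sinα = 97.6
Slice 4: Δl = 2.7/cos28.6° = 3.075 m; N'_4 = 313·cos28.6° − 23·3.075 = 204.1; c'Δl = 32.60; W sinα = 149.8
Slice 5: Δl = 2.8/cos44.5° = 3.926 m; N'_5 = 219·cos44.5° − 6·3.926 = 132.6; c'Δl = 41.61; W sinα = 153.5
Slice 6: Δl = 1.4/cos60.5° = 2.843 m; N'_6 = 38·cos60.5° − 5·2.843 = 4.5; c'Δl = 30.14; W sinα = 33.1
Σc'Δl = 185.1 kN/m; ΣN' = 823.4 kN/m; ΣW sinα = 430.9 kN/m
Resisting = 185.1 + 823.4·tan28.0° = 185.1 + 437.8 = 623.0 kN/m
FS = 623.0 / 430.9 = 1.446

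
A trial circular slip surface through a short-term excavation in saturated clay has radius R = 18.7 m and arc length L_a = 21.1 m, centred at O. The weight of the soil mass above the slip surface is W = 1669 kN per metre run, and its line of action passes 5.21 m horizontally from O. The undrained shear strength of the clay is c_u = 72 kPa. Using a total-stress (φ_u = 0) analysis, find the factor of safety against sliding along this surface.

Taking moments about the centre O, the resisting moment is provided by the undrained shear strength acting along the arc:
M_R = c_u·L_a·R = 72·21.10·18.7 = 28409.0 kN·m/m
M_D = W·d = 1669·5.21 = 8695.5 kN·m/m
FS = M_R / M_D = 28409.0 / 8695.5 = 3.267

FS = 3.27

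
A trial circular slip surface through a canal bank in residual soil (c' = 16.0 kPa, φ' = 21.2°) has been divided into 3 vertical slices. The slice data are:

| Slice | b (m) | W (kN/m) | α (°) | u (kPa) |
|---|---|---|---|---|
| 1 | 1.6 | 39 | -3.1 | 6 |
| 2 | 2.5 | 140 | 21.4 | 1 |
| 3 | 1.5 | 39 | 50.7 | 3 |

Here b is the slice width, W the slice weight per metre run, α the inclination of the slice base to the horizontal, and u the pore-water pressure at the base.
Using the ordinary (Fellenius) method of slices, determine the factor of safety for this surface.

FS = 2.20

Ordinary method of slices: FS = Σ[c'·Δl_i + (W_i cosα_i − u_i·Δl_i)·tanφ'] / Σ W_i sinα_i, with Δl_i = b_i / cosα_i.
Slice 1: Δl = 1.6/cos(-3.1°) = 1.602 m; N'_1 = 39·cos(-3.1°) − 6·1.602 = 29.3; c'Δl = 25.64; W sinα = -2.1
Slice 2: Δl = 2.5/cos21.4° = 2.685 m; N'_2 = 140·cos21.4° − 1·2.685 = 127.7; c'Δl = 42.96; W sinα = 51.1
Slice 3: Δl = 1.5/cos50.7° = 2.368 m; N'_3 = 39·cos50.7° − 3·2.368 = 17.6; c'Δl = 37.89; W sinα = 30.2
Σc'Δl = 106.5 kN/m; ΣN' = 174.6 kN/m; ΣW sinα = 79.2 kN/m
Resisting = 106.5 + 174.6·tan21.2° = 106.5 + 67.7 = 174.2 kN/m
FS = 174.2 / 79.2 = 2.201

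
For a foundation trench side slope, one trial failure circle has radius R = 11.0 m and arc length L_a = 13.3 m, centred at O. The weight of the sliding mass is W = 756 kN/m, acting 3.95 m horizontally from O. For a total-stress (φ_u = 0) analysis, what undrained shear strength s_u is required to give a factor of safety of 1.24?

FS = s_u·L_a·R / (W·d), so s_u = FS·W·d / (L_a·R).
s_u = 1.24·756·3.95 / (13.30·11.0) = 3702.9 / 146.30 = 25.31 kPa

s_u = 25.3 kPa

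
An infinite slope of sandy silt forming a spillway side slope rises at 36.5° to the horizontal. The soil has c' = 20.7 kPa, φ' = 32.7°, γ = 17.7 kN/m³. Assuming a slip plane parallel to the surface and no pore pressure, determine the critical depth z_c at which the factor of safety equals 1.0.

Setting FS = 1.00 in FS = [c' + γz cos²β tanφ'] / [γz sinβ cosβ] and solving for z:
z = c' / [γ cosβ (FS·sinβ − cosβ·tanφ')]
  = 20.7 / [17.7·cos36.5°·(1.00·sin36.5° − cos36.5°·tan32.7°)]
  = 20.7 / [17.7·0.8039·(1.00·0.5948 − 0.8039·0.6420)]
  = 20.7 / 1.1206 = 18.473 m

z_c = 18.47 m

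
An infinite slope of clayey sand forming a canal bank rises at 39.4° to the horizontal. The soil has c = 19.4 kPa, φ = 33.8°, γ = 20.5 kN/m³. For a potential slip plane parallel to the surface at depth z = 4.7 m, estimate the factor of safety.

For an infinite slope with a slip plane parallel to the surface (no pore pressure): FS = [c + γz cos²β tanφ] / [γz sinβ cosβ].
γz = 20.5·4.7 = 96.35 kN/m²
Numerator = 19.4 + 96.35·cos²39.4°·tan33.8° = 19.4 + 96.35·0.5971·0.6694 = 57.914 kPa
Denominator = 96.35·sin39.4°·cos39.4° = 96.35·0.6347·0.7727 = 47.258 kPa
FS = 57.914 / 47.258 = 1.226

FS = 1.23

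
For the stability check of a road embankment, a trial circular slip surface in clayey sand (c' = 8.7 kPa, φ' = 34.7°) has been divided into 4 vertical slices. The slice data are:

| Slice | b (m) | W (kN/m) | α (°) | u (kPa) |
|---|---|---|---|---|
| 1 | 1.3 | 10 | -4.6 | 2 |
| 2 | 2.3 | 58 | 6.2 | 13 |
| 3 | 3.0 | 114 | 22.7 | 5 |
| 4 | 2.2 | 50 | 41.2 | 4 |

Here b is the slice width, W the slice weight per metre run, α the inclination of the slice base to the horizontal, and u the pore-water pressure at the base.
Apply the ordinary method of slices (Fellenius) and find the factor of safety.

FS = 2.29

Ordinary method of slices: FS = Σ[c'·Δl_i + (W_i cosα_i − u_i·Δl_i)·tanφ'] / Σ W_i sinα_i, with Δl_i = b_i / cosα_i.
Slice 1: Δl = 1.3/cos(-4.6°) = 1.304 m; N'_1 = 10·cos(-4.6°) − 2·1.304 = 7.4; c'Δl = 11.35; W sinα = -0.8
Slice 2: Δl = 2.3/cos6.2° = 2.314 m; N'_2 = 58·cos6.2° − 13·2.314 = 27.6; c'Δl = 20.13; W sinα = 6.3
Slice 3: Δl = 3.0/cos22.7° = 3.252 m; N'_3 = 114·cos22.7° − 5·3.252 = 88.9; c'Δl = 28.29; W sinα = 44.0
Slice 4: Δl = 2.2/cos41.2° = 2.924 m; N'_4 = 50·cos41.2° − 4·2.924 = 25.9; c'Δl = 25.44; W sinα = 32.9
Σc'Δl = 85.2 kN/m; ΣN' = 149.8 kN/m; ΣW sinα = 82.4 kN/m
Resisting = 85.2 + 149.8·tan34.7° = 85.2 + 103.7 = 188.9 kN/m
FS = 188.9 / 82.4 = 2.293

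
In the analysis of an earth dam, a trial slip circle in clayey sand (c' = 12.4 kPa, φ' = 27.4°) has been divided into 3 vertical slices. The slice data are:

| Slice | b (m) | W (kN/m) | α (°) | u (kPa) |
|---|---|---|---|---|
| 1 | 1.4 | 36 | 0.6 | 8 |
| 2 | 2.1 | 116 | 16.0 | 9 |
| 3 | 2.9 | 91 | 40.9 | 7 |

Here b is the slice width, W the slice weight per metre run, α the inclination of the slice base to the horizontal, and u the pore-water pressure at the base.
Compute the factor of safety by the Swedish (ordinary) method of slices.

FS = 1.90

Ordinary method of slices: FS = Σ[c'·Δl_i + (W_i cosα_i − u_i·Δl_i)·tanφ'] / Σ W_i sinα_i, with Δl_i = b_i / cosα_i.
Slice 1: Δl = 1.4/cos0.6° = 1.400 m; N'_1 = 36·cos0.6° − 8·1.400 = 24.8; c'Δl = 17.36; W sinα = 0.4
Slice 2: Δl = 2.1/cos16.0° = 2.185 m; N'_2 = 116·cos16.0° − 9·2.185 = 91.8; c'Δl = 27.09; W sinα = 32.0
Slice 3: Δl = 2.9/cos40.9° = 3.837 m; N'_3 = 91·cos40.9° − 7·3.837 = 41.9; c'Δl = 47.58; W sinα = 59.6
Σc'Δl = 92.0 kN/m; ΣN' = 158.6 kN/m; ΣW sinα = 91.9 kN/m
Resisting = 92.0 + 158.6·tan27.4° = 92.0 + 82.2 = 174.2 kN/m
FS = 174.2 / 91.9 = 1.895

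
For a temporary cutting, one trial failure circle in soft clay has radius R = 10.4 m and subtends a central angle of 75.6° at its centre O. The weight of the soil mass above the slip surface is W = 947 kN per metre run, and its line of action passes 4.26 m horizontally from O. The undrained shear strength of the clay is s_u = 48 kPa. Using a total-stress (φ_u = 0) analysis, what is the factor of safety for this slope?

Taking moments about the centre O, the resisting moment is provided by the undrained shear strength acting along the arc:
Arc length L_a = R·θ = 10.4·(75.6°·π/180) = 10.4·1.3195 = 13.72 m
M_R = s_u·L_a·R = 48·13.72·10.4 = 6850.3 kN·m/m
M_D = W·d = 947·4.26 = 4034.2 kN·m/m
FS = M_R / M_D = 6850.3 / 4034.2 = 1.698

FS = 1.70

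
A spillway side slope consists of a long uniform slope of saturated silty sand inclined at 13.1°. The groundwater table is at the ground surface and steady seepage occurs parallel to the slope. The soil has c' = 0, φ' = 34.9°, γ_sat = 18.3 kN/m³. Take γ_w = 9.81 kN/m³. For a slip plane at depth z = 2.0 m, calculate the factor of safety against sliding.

With seepage parallel to the slope and the water table at the surface, the effective normal stress on the slip plane uses the buoyant unit weight γ' = γ_sat − γ_w while the driving shear stress uses γ_sat:
FS = [c' + γ' z cos²β tanφ'] / [γ_sat z sinβ cosβ]
(For c' = 0 this reduces to FS = (γ'/γ_sat)·tanφ'/tanβ.)
γ' = 18.3 − 9.81 = 8.49 kN/m³
Numerator = 0.0 + 8.49·2.0·cos²13.1°·tan34.9° = 0.0 + 8.49·2.0·0.9486·0.6976 = 11.237 kPa
Denominator = 18.3·2.0·sin13.1°·cos13.1° = 18.3·2.0·0.2267·0.9740 = 8.080 kPa
FS = 11.237 / 8.080 = 1.391

FS = 1.39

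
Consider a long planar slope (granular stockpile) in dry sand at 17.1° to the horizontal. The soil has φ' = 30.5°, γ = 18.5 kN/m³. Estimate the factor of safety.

For a dry cohesionless infinite slope the factor of safety is FS = tanφ' / tanβ.
FS = tan30.5° / tan17.1° = 0.5890 / 0.3076 = 1.915

FS = 1.91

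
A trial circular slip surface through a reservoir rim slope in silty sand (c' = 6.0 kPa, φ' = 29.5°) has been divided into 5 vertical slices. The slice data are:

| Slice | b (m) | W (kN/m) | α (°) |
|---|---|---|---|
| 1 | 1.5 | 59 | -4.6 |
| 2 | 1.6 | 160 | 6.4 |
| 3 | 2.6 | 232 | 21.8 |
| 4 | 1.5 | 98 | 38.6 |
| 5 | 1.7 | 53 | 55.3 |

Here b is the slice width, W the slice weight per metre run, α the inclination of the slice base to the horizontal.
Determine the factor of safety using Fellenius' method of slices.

Ordinary method of slices: FS = Σ[c'·Δl_i + (W_i cosα_i)·tanφ'] / Σ W_i sinα_i, with Δl_i = b_i / cosα_i.
Slice 1: Δl = 1.5/cos(-4.6°) = 1.505 m; N'_1 = 59·cos(-4.6°) = 58.8; c'Δl = 9.03; W sinα = -4.7
Slice 2: Δl = 1.6/cos6.4° = 1.610 m; N'_2 = 160·cos6.4° = 159.0; c'Δl = 9.66; W sinα = 17.8
Slice 3: Δl = 2.6/cos21.8° = 2.800 m; N'_3 = 232·cos21.8° = 215.4; c'Δl = 16.80; W sinα = 86.2
Slice 4: Δl = 1.5/cos38.6° = 1.919 m; N'_4 = 98·cos38.6° = 76.6; c'Δl = 11.52; W sinα = 61.1
Slice 5: Δl = 1.7/cos55.3° = 2.986 m; N'_5 = 53·cos55.3° = 30.2; c'Δl = 17.92; W sinα = 43.6
Σc'Δl = 64.9 kN/m; ΣN' = 540.0 kN/m; ΣW sinα = 204.0 kN/m
Resisting = 64.9 + 540.0·tan29.5° = 64.9 + 305.5 = 370.4 kN/m
FS = 370.4 / 204.0 = 1.816

FS = 1.82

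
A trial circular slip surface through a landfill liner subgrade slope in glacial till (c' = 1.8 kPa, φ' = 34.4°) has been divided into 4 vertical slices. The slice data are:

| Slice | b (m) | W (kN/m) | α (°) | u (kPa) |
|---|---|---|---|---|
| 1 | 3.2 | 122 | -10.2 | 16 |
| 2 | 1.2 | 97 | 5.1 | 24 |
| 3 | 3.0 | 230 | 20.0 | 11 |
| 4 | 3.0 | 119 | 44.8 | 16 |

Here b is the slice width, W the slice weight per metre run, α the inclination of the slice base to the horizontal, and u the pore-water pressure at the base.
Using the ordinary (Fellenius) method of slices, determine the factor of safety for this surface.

FS = 1.67

Ordinary method of slices: FS = Σ[c'·Δl_i + (W_i cosα_i − u_i·Δl_i)·tanφ'] / Σ W_i sinα_i, with Δl_i = b_i / cosα_i.
Slice 1: Δl = 3.2/cos(-10.2°) = 3.251 m; N'_1 = 122·cos(-10.2°) − 16·3.251 = 68.0; c'Δl = 5.85; W sinα = -21.6
Slice 2: Δl = 1.2/cos5.1° = 1.205 m; N'_2 = 97·cos5.1° − 24·1.205 = 67.7; c'Δl = 2.17; W sinα = 8.6
Slice 3: Δl = 3.0/cos20.0° = 3.193 m; N'_3 = 230·cos20.0° − 11·3.193 = 181.0; c'Δl = 5.75; W sinα = 78.7
Slice 4: Δl = 3.0/cos44.8° = 4.228 m; N'_4 = 119·cos44.8° − 16·4.228 = 16.8; c'Δl = 7.61; W sinα = 83.9
Σc'Δl = 21.4 kN/m; ΣN' = 333.6 kN/m; ΣW sinα = 149.5 kN/m
Resisting = 21.4 + 333.6·tan34.4° = 21.4 + 228.4 = 249.8 kN/m
FS = 249.8 / 149.5 = 1.670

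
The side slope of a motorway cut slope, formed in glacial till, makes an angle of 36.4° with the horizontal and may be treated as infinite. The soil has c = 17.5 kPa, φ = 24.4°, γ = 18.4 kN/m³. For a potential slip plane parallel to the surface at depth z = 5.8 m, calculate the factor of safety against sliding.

For an infinite slope with a slip plane parallel to the surface (no pore pressure): FS = [c + γz cos²β tanφ] / [γz sinβ cosβ].
γz = 18.4·5.8 = 106.72 kN/m²
Numerator = 17.5 + 106.72·cos²36.4°·tan24.4° = 17.5 + 106.72·0.6479·0.4536 = 48.863 kPa
Denominator = 106.72·sin36.4°·cos36.4° = 106.72·0.5934·0.8049 = 50.974 kPa
FS = 48.863 / 50.974 = 0.959

FS = 0.96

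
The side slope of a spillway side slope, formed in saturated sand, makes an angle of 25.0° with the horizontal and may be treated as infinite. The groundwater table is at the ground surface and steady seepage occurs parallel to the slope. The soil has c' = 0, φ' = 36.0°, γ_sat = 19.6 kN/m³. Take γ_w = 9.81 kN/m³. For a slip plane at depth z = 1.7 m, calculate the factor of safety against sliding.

With seepage parallel to the slope and the water table at the surface, the effective normal stress on the slip plane uses the buoyant unit weight γ' = γ_sat − γ_w while the driving shear stress uses γ_sat:
FS = [c' + γ' z cos²β tanφ'] / [γ_sat z sinβ cosβ]
(For c' = 0 this reduces to FS = (γ'/γ_sat)·tanφ'/tanβ.)
γ' = 19.6 − 9.81 = 9.79 kN/m³
Numerator = 0.0 + 9.79·1.7·cos²25.0°·tan36.0° = 0.0 + 9.79·1.7·0.8214·0.7265 = 9.932 kPa
Denominator = 19.6·1.7·sin25.0°·cos25.0° = 19.6·1.7·0.4226·0.9063 = 12.762 kPa
FS = 9.932 / 12.762 = 0.778

FS = 0.78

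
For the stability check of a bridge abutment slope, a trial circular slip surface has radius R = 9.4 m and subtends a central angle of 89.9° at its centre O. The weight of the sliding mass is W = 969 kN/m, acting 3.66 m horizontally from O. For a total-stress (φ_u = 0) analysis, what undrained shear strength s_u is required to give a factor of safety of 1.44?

FS = s_u·L_a·R / (W·d), so s_u = FS·W·d / (L_a·R).
Arc length L_a = R·θ = 9.4·(89.9°·π/180) = 9.4·1.5691 = 14.75 m
s_u = 1.44·969·3.66 / (14.75·9.4) = 5107.0 / 138.64 = 36.84 kPa

s_u = 36.8 kPa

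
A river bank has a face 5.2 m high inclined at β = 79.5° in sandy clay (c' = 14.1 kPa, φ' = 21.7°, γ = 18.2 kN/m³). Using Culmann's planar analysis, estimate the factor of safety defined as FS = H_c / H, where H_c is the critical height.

H_c = (4c'/γ) · sinβ cosφ' / [1 − cos(β − φ')]
    = (4·14.1/18.2) · sin79.5°·cos21.7° / [1 − cos57.8°]
    = 3.099 · 0.9136 / 0.4671 = 6.06 m
FS = H_c / H = 6.06 / 5.2 = 1.166

FS = 1.17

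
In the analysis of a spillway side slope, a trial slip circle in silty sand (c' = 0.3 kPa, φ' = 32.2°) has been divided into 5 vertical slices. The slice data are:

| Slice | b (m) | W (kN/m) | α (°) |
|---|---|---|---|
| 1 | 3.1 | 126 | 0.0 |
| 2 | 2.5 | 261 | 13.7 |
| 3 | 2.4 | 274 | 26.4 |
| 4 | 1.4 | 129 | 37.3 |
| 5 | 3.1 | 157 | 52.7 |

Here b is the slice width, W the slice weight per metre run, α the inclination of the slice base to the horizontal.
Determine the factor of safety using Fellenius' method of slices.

Ordinary method of slices: FS = Σ[c'·Δl_i + (W_i cosα_i)·tanφ'] / Σ W_i sinα_i, with Δl_i = b_i / cosα_i.
Slice 1: Δl = 3.1/cos0.0° = 3.100 m; N'_1 = 126·cos0.0° = 126.0; c'Δl = 0.93; W sinα = 0.0
Slice 2: Δl = 2.5/cos13.7° = 2.573 m; N'_2 = 261·cos13.7° = 253.6; c'Δl = 0.77; W sinα = 61.8
Slice 3: Δl = 2.4/cos26.4° = 2.679 m; N'_3 = 274·cos26.4° = 245.4; c'Δl = 0.80; W sinα = 121.8
Slice 4: Δl = 1.4/cos37.3° = 1.760 m; N'_4 = 129·cos37.3° = 102.6; c'Δl = 0.53; W sinα = 78.2
Slice 5: Δl = 3.1/cos52.7° = 5.116 m; N'_5 = 157·cos52.7° = 95.1; c'Δl = 1.53; W sinα = 124.9
Σc'Δl = 4.6 kN/m; ΣN' = 822.8 kN/m; ΣW sinα = 386.7 kN/m
Resisting = 4.6 + 822.8·tan32.2° = 4.6 + 518.1 = 522.7 kN/m
FS = 522.7 / 386.7 = 1.352

FS = 1.35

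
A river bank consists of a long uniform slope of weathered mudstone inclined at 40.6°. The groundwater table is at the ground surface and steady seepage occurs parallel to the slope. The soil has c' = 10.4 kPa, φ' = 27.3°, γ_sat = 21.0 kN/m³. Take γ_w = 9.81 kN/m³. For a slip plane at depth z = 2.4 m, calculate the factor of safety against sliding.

With seepage parallel to the slope and the water table at the surface, the effective normal stress on the slip plane uses the buoyant unit weight γ' = γ_sat − γ_w while the driving shear stress uses γ_sat:
FS = [c' + γ' z cos²β tanφ'] / [γ_sat z sinβ cosβ]
γ' = 21.0 − 9.81 = 11.19 kN/m³
Numerator = 10.4 + 11.19·2.4·cos²40.6°·tan27.3° = 10.4 + 11.19·2.4·0.5765·0.5161 = 18.391 kPa
Denominator = 21.0·2.4·sin40.6°·cos40.6° = 21.0·2.4·0.6508·0.7593 = 24.903 kPa
FS = 18.391 / 24.903 = 0.738

FS = 0.74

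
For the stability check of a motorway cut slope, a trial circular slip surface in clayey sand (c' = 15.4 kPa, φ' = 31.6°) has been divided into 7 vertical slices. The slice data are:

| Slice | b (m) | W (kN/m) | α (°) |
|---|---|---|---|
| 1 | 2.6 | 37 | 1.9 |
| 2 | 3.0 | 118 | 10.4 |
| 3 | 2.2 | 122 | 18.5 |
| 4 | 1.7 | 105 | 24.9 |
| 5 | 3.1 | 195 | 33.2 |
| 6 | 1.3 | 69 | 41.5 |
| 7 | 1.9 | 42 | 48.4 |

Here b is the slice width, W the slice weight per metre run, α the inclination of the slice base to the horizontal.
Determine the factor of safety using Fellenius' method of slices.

FS = 2.26

Ordinary method of slices: FS = Σ[c'·Δl_i + (W_i cosα_i)·tanφ'] / Σ W_i sinα_i, with Δl_i = b_i / cosα_i.
Slice 1: Δl = 2.6/cos1.9° = 2.601 m; N'_1 = 37·cos1.9° = 37.0; c'Δl = 40.06; W sinα = 1.2
Slice 2: Δl = 3.0/cos10.4° = 3.050 m; N'_2 = 118·cos10.4° = 116.1; c'Δl = 46.97; W sinα = 21.3
Slice 3: Δl = 2.2/cos18.5° = 2.320 m; N'_3 = 122·cos18.5° = 115.7; c'Δl = 35.73; W sinα = 38.7
Slice 4: Δl = 1.7/cos24.9° = 1.874 m; N'_4 = 105·cos24.9° = 95.2; c'Δl = 28.86; W sinα = 44.2
Slice 5: Δl = 3.1/cos33.2° = 3.705 m; N'_5 = 195·cos33.2° = 163.2; c'Δl = 57.05; W sinα = 106.8
Slice 6: Δl = 1.3/cos41.5° = 1.736 m; N'_6 = 69·cos41.5° = 51.7; c'Δl = 26.73; W sinα = 45.7
Slice 7: Δl = 1.9/cos48.4° = 2.862 m; N'_7 = 42·cos48.4° = 27.9; c'Δl = 44.07; W sinα = 31.4
Σc'Δl = 279.5 kN/m; ΣN' = 606.7 kN/m; ΣW sinα = 289.4 kN/m
Resisting = 279.5 + 606.7·tan31.6° = 279.5 + 373.2 = 652.7 kN/m
FS = 652.7 / 289.4 = 2.256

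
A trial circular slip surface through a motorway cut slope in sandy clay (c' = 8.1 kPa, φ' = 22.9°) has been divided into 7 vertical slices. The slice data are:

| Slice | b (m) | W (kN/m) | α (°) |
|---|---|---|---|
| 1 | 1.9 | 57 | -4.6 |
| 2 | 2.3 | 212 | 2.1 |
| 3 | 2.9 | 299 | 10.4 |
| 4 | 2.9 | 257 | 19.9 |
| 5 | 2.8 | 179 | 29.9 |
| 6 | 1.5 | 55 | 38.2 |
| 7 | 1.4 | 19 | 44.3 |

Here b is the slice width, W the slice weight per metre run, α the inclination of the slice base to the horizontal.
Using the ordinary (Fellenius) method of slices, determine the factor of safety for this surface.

Ordinary method of slices: FS = Σ[c'·Δl_i + (W_i cosα_i)·tanφ'] / Σ W_i sinα_i, with Δl_i = b_i / cosα_i.
Slice 1: Δl = 1.9/cos(-4.6°) = 1.906 m; N'_1 = 57·cos(-4.6°) = 56.8; c'Δl = 15.44; W sinα = -4.6
Slice 2: Δl = 2.3/cos2.1° = 2.302 m; N'_2 = 212·cos2.1° = 211.9; c'Δl = 18.64; W sinα = 7.8
Slice 3: Δl = 2.9/cos10.4° = 2.948 m; N'_3 = 299·cos10.4° = 294.1; c'Δl = 23.88; W sinα = 54.0
Slice 4: Δl = 2.9/cos19.9° = 3.084 m; N'_4 = 257·cos19.9° = 241.7; c'Δl = 24.98; W sinα = 87.5
Slice 5: Δl = 2.8/cos29.9° = 3.230 m; N'_5 = 179·cos29.9° = 155.2; c'Δl = 26.16; W sinα = 89.2
Slice 6: Δl = 1.5/cos38.2° = 1.909 m; N'_6 = 55·cos38.2° = 43.2; c'Δl = 15.46; W sinα = 34.0
Slice 7: Δl = 1.4/cos44.3° = 1.956 m; N'_7 = 19·cos44.3° = 13.6; c'Δl = 15.84; W sinα = 13.3
Σc'Δl = 140.4 kN/m; ΣN' = 1016.4 kN/m; ΣW sinα = 281.2 kN/m
Resisting = 140.4 + 1016.4·tan22.9° = 140.4 + 429.3 = 569.8 kN/m
FS = 569.8 / 281.2 = 2.026

FS = 2.03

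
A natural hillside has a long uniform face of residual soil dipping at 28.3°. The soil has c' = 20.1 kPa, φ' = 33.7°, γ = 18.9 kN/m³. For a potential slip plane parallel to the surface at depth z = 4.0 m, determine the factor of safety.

For an infinite slope with a slip plane parallel to the surface (no pore pressure): FS = [c' + γz cos²β tanφ'] / [γz sinβ cosβ].
γz = 18.9·4.0 = 75.60 kN/m²
Numerator = 20.1 + 75.60·cos²28.3°·tan33.7° = 20.1 + 75.60·0.7752·0.6669 = 59.187 kPa
Denominator = 75.60·sin28.3°·cos28.3° = 75.60·0.4741·0.8805 = 31.557 kPa
FS = 59.187 / 31.557 = 1.876

FS = 1.88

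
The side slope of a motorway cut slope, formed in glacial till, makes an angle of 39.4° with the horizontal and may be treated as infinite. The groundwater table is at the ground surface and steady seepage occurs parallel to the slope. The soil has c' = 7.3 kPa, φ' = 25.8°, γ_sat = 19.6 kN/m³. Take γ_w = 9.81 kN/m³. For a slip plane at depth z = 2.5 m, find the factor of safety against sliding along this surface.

FS = 0.60

With seepage parallel to the slope and the water table at the surface, the effective normal stress on the slip plane uses the buoyant unit weight γ' = γ_sat − γ_w while the driving shear stress uses γ_sat:
FS = [c' + γ' z cos²β tanφ'] / [γ_sat z sinβ cosβ]
γ' = 19.6 − 9.81 = 9.79 kN/m³
Numerator = 7.3 + 9.79·2.5·cos²39.4°·tan25.8° = 7.3 + 9.79·2.5·0.5971·0.4834 = 14.365 kPa
Denominator = 19.6·2.5·sin39.4°·cos39.4° = 19.6·2.5·0.6347·0.7727 = 24.033 kPa
FS = 14.365 / 24.033 = 0.598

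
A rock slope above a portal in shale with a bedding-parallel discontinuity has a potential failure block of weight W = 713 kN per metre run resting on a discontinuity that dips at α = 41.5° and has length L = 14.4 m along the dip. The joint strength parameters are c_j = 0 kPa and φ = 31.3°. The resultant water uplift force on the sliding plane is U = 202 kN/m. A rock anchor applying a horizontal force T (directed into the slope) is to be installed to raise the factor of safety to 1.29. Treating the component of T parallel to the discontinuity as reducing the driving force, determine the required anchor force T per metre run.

T = 298 kN/m

Resolving forces along and normal to the sliding plane, with the horizontal anchor force T adding T·sinα to the effective normal force and T·cosα acting up the plane against the driving force:
FS = [c_jL + (W cosα − U + T sinα) tanφ] / [W sinα − T cosα]
Without the anchor: N' = 332.0 kN/m, driving T_d = 472.4 kN/m, resisting R = 0·14.4 + 332.0·tan31.3° = 201.9 kN/m, FS = 0.43.
Setting FS = 1.29 and solving for T:
1.29·(472.4 − T cos41.5°) = 201.9 + T sin41.5°·tan31.3°
T·(sin41.5°·tan31.3° + 1.29·cos41.5°) = 1.29·472.4 − 201.9
T·(0.6626·0.6080 + 1.29·0.7490) = 609.5 − 201.9 = 407.6
T·1.3690 = 407.6
T = 297.7 kN/m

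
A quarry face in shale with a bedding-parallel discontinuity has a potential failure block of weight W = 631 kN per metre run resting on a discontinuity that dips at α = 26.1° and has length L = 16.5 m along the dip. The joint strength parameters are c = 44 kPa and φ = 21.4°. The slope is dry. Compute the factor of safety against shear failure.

Resolving the block weight along and normal to the plane and applying the Mohr–Coulomb strength on the joint:
N' = W cosα = 631·cos26.1° = 566.7 kN/m
Driving force T = W sinα = 631·sin26.1° = 277.6 kN/m
Resisting force R = c·L + N'·tanφ = 44·16.5 + 566.7·tan21.4° = 726.0 + 222.1 = 948.1 kN/m
FS = R / T = 948.1 / 277.6 = 3.415

FS = 3.42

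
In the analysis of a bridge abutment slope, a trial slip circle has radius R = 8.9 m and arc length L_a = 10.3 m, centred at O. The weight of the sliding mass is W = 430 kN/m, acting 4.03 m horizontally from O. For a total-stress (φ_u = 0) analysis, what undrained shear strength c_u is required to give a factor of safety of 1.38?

c_u = 26.1 kPa

FS = c_u·L_a·R / (W·d), so c_u = FS·W·d / (L_a·R).
c_u = 1.38·430·4.03 / (10.30·8.9) = 2391.4 / 91.67 = 26.09 kPa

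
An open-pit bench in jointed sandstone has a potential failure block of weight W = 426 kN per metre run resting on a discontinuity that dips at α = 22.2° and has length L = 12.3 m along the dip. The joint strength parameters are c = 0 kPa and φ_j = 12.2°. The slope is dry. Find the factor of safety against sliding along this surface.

Resolving the block weight along and normal to the plane and applying the Mohr–Coulomb strength on the joint:
N' = W cosα = 426·cos22.2° = 394.4 kN/m
Driving force T = W sinα = 426·sin22.2° = 161.0 kN/m
Resisting force R = c·L + N'·tanφ_j = 0·12.3 + 394.4·tan12.2° = 0.0 + 85.3 = 85.3 kN/m
FS = R / T = 85.3 / 161.0 = 0.530

FS = 0.53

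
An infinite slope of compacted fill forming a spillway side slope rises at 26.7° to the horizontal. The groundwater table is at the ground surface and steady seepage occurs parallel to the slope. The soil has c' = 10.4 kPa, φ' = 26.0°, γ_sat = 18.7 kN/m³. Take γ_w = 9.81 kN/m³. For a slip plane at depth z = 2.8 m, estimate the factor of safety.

With seepage parallel to the slope and the water table at the surface, the effective normal stress on the slip plane uses the buoyant unit weight γ' = γ_sat − γ_w while the driving shear stress uses γ_sat:
FS = [c' + γ' z cos²β tanφ'] / [γ_sat z sinβ cosβ]
γ' = 18.7 − 9.81 = 8.89 kN/m³
Numerator = 10.4 + 8.89·2.8·cos²26.7°·tan26.0° = 10.4 + 8.89·2.8·0.7981·0.4877 = 20.090 kPa
Denominator = 18.7·2.8·sin26.7°·cos26.7° = 18.7·2.8·0.4493·0.8934 = 21.018 kPa
FS = 20.090 / 21.018 = 0.956

FS = 0.96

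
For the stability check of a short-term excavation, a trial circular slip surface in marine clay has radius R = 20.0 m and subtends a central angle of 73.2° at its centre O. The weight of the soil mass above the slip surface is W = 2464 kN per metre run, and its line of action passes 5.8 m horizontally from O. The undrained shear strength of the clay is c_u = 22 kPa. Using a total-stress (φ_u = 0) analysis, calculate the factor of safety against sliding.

FS = 0.79

Taking moments about the centre O, the resisting moment is provided by the undrained shear strength acting along the arc:
Arc length L_a = R·θ = 20.0·(73.2°·π/180) = 20.0·1.2776 = 25.55 m
M_R = c_u·L_a·R = 22·25.55·20.0 = 11242.7 kN·m/m
M_D = W·d = 2464·5.8 = 14291.2 kN·m/m
FS = M_R / M_D = 11242.7 / 14291.2 = 0.787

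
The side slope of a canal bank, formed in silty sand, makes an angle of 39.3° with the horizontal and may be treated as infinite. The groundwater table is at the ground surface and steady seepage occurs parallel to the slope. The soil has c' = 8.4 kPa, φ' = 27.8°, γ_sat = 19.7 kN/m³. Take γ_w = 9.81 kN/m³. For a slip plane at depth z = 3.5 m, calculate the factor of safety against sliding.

FS = 0.57

With seepage parallel to the slope and the water table at the surface, the effective normal stress on the slip plane uses the buoyant unit weight γ' = γ_sat − γ_w while the driving shear stress uses γ_sat:
FS = [c' + γ' z cos²β tanφ'] / [γ_sat z sinβ cosβ]
γ' = 19.7 − 9.81 = 9.89 kN/m³
Numerator = 8.4 + 9.89·3.5·cos²39.3°·tan27.8° = 8.4 + 9.89·3.5·0.5988·0.5272 = 19.329 kPa
Denominator = 19.7·3.5·sin39.3°·cos39.3° = 19.7·3.5·0.6334·0.7738 = 33.795 kPa
FS = 19.329 / 33.795 = 0.572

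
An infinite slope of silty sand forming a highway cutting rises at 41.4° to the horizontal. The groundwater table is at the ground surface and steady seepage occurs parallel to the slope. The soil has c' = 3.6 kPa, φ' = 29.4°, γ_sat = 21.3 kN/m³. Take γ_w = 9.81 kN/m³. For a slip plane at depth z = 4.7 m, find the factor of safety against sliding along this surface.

FS = 0.42

With seepage parallel to the slope and the water table at the surface, the effective normal stress on the slip plane uses the buoyant unit weight γ' = γ_sat − γ_w while the driving shear stress uses γ_sat:
FS = [c' + γ' z cos²β tanφ'] / [γ_sat z sinβ cosβ]
γ' = 21.3 − 9.81 = 11.49 kN/m³
Numerator = 3.6 + 11.49·4.7·cos²41.4°·tan29.4° = 3.6 + 11.49·4.7·0.5627·0.5635 = 20.721 kPa
Denominator = 21.3·4.7·sin41.4°·cos41.4° = 21.3·4.7·0.6613·0.7501 = 49.660 kPa
FS = 20.721 / 49.660 = 0.417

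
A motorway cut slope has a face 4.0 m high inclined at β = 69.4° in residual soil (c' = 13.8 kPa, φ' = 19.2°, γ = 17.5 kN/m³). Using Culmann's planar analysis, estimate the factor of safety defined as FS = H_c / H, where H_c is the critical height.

FS = 1.94

H_c = (4c'/γ) · sinβ cosφ' / [1 − cos(β − φ')]
    = (4·13.8/17.5) · sin69.4°·cos19.2° / [1 − cos50.2°]
    = 3.154 · 0.8840 / 0.3599 = 7.75 m
FS = H_c / H = 7.75 / 4.0 = 1.937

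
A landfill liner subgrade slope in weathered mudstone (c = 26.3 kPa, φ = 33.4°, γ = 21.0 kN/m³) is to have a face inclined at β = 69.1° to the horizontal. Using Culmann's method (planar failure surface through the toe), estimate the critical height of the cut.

Culmann's analysis gives the critical failure plane at α_cr = (β + φ)/2 = (69.1 + 33.4)/2 = 51.2°, and the critical height
H_c = (4c/γ) · sinβ cosφ / [1 − cos(β − φ)]
    = (4·26.3/21.0) · sin69.1°·cos33.4° / [1 − cos(35.7°)]
    = 5.010 · 0.9342·0.8348 / [1 − 0.8121]
    = 5.010 · 0.7799 / 0.1879
    = 20.79 m

H_c = 20.79 m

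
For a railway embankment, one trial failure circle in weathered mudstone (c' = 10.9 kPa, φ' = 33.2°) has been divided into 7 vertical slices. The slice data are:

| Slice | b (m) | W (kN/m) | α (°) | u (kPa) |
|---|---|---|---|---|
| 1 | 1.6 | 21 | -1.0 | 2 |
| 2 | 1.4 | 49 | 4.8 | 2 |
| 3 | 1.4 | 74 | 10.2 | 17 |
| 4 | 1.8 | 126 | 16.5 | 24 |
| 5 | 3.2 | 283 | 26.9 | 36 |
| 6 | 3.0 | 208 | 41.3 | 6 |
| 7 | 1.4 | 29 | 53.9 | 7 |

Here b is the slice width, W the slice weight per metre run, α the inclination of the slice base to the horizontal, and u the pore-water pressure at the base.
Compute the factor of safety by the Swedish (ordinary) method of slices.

FS = 1.37

Ordinary method of slices: FS = Σ[c'·Δl_i + (W_i cosα_i − u_i·Δl_i)·tanφ'] / Σ W_i sinα_i, with Δl_i = b_i / cosα_i.
Slice 1: Δl = 1.6/cos(-1.0°) = 1.600 m; N'_1 = 21·cos(-1.0°) − 2·1.600 = 17.8; c'Δl = 17.44; W sinα = -0.4
Slice 2: Δl = 1.4/cos4.8° = 1.405 m; N'_2 = 49·cos4.8° − 2·1.405 = 46.0; c'Δl = 15.31; W sinα = 4.1
Slice 3: Δl = 1.4/cos10.2° = 1.422 m; N'_3 = 74·cos10.2° − 17·1.422 = 48.6; c'Δl = 15.51; W sinα = 13.1
Slice 4: Δl = 1.8/cos16.5° = 1.877 m; N'_4 = 126·cos16.5° − 24·1.877 = 75.8; c'Δl = 20.46; W sinα = 35.8
Slice 5: Δl = 3.2/cos26.9° = 3.588 m; N'_5 = 283·cos26.9° − 36·3.588 = 123.2; c'Δl = 39.11; W sinα = 128.0
Slice 6: Δl = 3.0/cos41.3° = 3.993 m; N'_6 = 208·cos41.3° − 6·3.993 = 132.3; c'Δl = 43.53; W sinα = 137.3
Slice 7: Δl = 1.4/cos53.9° = 2.376 m; N'_7 = 29·cos53.9° − 7·2.376 = 0.5; c'Δl = 25.90; W sinα = 23.4
Σc'Δl = 177.3 kN/m; ΣN' = 444.2 kN/m; ΣW sinα = 341.4 kN/m
Resisting = 177.3 + 444.2·tan33.2° = 177.3 + 290.7 = 467.9 kN/m
FS = 467.9 / 341.4 = 1.371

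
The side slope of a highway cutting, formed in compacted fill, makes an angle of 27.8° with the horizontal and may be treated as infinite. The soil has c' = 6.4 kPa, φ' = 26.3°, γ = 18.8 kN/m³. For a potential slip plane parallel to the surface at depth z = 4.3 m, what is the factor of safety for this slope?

For an infinite slope with a slip plane parallel to the surface (no pore pressure): FS = [c' + γz cos²β tanφ'] / [γz sinβ cosβ].
γz = 18.8·4.3 = 80.84 kN/m²
Numerator = 6.4 + 80.84·cos²27.8°·tan26.3° = 6.4 + 80.84·0.7825·0.4942 = 37.663 kPa
Denominator = 80.84·sin27.8°·cos27.8° = 80.84·0.4664·0.8846 = 33.351 kPa
FS = 37.663 / 33.351 = 1.129

FS = 1.13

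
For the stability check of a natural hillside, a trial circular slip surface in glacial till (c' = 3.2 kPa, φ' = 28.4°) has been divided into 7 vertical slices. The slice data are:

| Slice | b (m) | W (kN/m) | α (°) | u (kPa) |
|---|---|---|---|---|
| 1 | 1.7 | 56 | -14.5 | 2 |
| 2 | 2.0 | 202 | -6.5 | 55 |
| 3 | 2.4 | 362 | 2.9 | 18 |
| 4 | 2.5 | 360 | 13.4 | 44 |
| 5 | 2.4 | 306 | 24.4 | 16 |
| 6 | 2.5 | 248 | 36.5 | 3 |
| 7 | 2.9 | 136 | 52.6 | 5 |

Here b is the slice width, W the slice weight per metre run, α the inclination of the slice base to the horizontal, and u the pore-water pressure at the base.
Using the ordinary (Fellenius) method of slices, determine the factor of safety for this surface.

FS = 1.57

Ordinary method of slices: FS = Σ[c'·Δl_i + (W_i cosα_i − u_i·Δl_i)·tanφ'] / Σ W_i sinα_i, with Δl_i = b_i / cosα_i.
Slice 1: Δl = 1.7/cos(-14.5°) = 1.756 m; N'_1 = 56·cos(-14.5°) − 2·1.756 = 50.7; c'Δl = 5.62; W sinα = -14.0
Slice 2: Δl = 2.0/cos(-6.5°) = 2.013 m; N'_2 = 202·cos(-6.5°) − 55·2.013 = 90.0; c'Δl = 6.44; W sinα = -22.9
Slice 3: Δl = 2.4/cos2.9° = 2.403 m; N'_3 = 362·cos2.9° − 18·2.403 = 318.3; c'Δl = 7.69; W sinα = 18.3
Slice 4: Δl = 2.5/cos13.4° = 2.570 m; N'_4 = 360·cos13.4° − 44·2.570 = 237.1; c'Δl = 8.22; W sinα = 83.4
Slice 5: Δl = 2.4/cos24.4° = 2.635 m; N'_5 = 306·cos24.4° − 16·2.635 = 236.5; c'Δl = 8.43; W sinα = 126.4
Slice 6: Δl = 2.5/cos36.5° = 3.110 m; N'_6 = 248·cos36.5° − 3·3.110 = 190.0; c'Δl = 9.95; W sinα = 147.5
Slice 7: Δl = 2.9/cos52.6° = 4.775 m; N'_7 = 136·cos52.6° − 5·4.775 = 58.7; c'Δl = 15.28; W sinα = 108.0
Σc'Δl = 61.6 kN/m; ΣN' = 1181.4 kN/m; ΣW sinα = 446.8 kN/m
Resisting = 61.6 + 1181.4·tan28.4° = 61.6 + 638.8 = 700.4 kN/m
FS = 700.4 / 446.8 = 1.568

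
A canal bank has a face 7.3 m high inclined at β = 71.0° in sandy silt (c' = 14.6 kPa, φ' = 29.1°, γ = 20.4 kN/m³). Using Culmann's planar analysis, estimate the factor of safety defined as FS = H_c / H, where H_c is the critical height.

H_c = (4c'/γ) · sinβ cosφ' / [1 − cos(β − φ')]
    = (4·14.6/20.4) · sin71.0°·cos29.1° / [1 − cos41.9°]
    = 2.863 · 0.8262 / 0.2557 = 9.25 m
FS = H_c / H = 9.25 / 7.3 = 1.267

FS = 1.27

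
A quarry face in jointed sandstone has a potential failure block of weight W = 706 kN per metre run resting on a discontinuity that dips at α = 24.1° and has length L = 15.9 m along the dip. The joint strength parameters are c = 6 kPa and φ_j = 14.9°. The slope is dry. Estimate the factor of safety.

Resolving the block weight along and normal to the plane and applying the Mohr–Coulomb strength on the joint:
N' = W cosα = 706·cos24.1° = 644.5 kN/m
Driving force T = W sinα = 706·sin24.1° = 288.3 kN/m
Resisting force R = c·L + N'·tanφ_j = 6·15.9 + 644.5·tan14.9° = 95.4 + 171.5 = 266.9 kN/m
FS = R / T = 266.9 / 288.3 = 0.926

FS = 0.93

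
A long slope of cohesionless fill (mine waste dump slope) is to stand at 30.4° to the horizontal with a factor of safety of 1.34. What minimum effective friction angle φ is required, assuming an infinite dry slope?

FS = tanφ/tanβ ⇒ tanφ = FS · tanβ = 1.34 · tan30.4° = 0.7862
φ = arctan(0.7862) = 38.17°

φ = 38.2°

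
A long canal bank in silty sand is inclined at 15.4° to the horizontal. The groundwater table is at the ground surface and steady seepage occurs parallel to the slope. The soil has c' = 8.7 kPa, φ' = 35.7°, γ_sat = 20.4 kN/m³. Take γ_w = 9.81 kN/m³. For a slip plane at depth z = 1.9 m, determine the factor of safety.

With seepage parallel to the slope and the water table at the surface, the effective normal stress on the slip plane uses the buoyant unit weight γ' = γ_sat − γ_w while the driving shear stress uses γ_sat:
FS = [c' + γ' z cos²β tanφ'] / [γ_sat z sinβ cosβ]
γ' = 20.4 − 9.81 = 10.59 kN/m³
Numerator = 8.7 + 10.59·1.9·cos²15.4°·tan35.7° = 8.7 + 10.59·1.9·0.9295·0.7186 = 22.139 kPa
Denominator = 20.4·1.9·sin15.4°·cos15.4° = 20.4·1.9·0.2656·0.9641 = 9.923 kPa
FS = 22.139 / 9.923 = 2.231

FS = 2.23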